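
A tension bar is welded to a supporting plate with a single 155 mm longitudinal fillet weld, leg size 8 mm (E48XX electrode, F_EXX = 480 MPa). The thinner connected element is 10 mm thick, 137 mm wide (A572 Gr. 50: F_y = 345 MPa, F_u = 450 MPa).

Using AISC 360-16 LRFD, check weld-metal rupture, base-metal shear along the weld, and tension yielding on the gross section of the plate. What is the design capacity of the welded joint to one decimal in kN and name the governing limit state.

Weld metal: throat = 0.707×8 = 5.656 mm, L = 155 mm. φR_n = 0.75 × 0.6 × 480 × 5.656 × 155 = 189.4 kN.
Base metal shear (10 mm plate): yield φR_n = 1.0×0.6×345×10×155 = 320.9 kN; rupture φR_n = 0.75×0.6×450×10×155 = 313.9 kN; take 313.9 kN (rupture).
Tension yield (gross): A_g = 137×10 = 1370 mm². φR_n = 0.90 × 345 × 1370 = 425.4 kN.
Governing: min(189.4, 313.9, 425.4) = 189.4 kN → weld metal.

189.4 kN (weld metal governs)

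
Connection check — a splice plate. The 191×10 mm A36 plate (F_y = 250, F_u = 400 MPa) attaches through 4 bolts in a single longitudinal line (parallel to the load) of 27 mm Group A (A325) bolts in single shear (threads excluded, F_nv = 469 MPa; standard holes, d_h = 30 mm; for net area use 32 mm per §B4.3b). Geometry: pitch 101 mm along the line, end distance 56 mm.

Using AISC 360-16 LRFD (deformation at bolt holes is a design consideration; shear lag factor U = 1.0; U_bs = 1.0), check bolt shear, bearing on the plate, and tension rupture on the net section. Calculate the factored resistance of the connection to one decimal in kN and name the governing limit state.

477.0 kN (net-section rupture governs)

Bolt shear: A_b = π(27)²/4 = 572.56 mm². φR_n = 0.75 × 469 × 572.56 × 4 × 1 = 805.6 kN.
Bearing (10 mm plate, F_u = 400 MPa): end bolts L_c = 56 − 30/2 = 41, R_n = min(1.2×41×10×400, 2.4×27×10×400) = 196.8 kN/bolt; interior L_c = 101 − 30 = 71, R_n = 259.2 kN/bolt. φR_n = 0.75 × (1×196.8 + 3×259.2) = 730.8 kN.
Tension rupture (net): A_n = (191 − 1×32)×10 = 1590 mm² (U = 1.0, A_e = A_n). φR_n = 0.75 × 400 × 1590 = 477.0 kN.
Governing: min(805.6, 730.8, 477.0) = 477.0 kN → net-section rupture.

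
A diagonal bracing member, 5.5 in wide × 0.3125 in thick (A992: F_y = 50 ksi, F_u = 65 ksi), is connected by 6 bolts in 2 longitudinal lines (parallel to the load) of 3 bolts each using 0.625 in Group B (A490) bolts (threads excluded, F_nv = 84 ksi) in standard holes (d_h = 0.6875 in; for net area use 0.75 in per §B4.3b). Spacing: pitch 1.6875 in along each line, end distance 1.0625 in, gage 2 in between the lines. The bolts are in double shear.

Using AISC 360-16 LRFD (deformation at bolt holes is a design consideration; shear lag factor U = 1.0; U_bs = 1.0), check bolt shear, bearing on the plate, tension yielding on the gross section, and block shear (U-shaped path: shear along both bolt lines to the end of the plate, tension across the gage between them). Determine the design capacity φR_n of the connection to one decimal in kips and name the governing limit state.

65.9 kips (block shear governs)

Bolt shear: A_b = π(0.625)²/4 = 0.3068 in². φR_n = 0.75 × 84 × 0.3068 × 6 × 2 = 231.9 kips.
Bearing (0.3125 in plate, F_u = 65 ksi): end bolts L_c = 1.0625 − 0.6875/2 = 0.71875, R_n = min(1.2×0.71875×0.3125×65, 2.4×0.625×0.3125×65) = 17.52 kips/bolt; interior L_c = 1.6875 − 0.6875 = 1, R_n = 24.375 kips/bolt. φR_n = 0.75 × (2×17.52 + 4×24.375) = 99.4 kips.
Tension yield (gross): A_g = 5.5×0.3125 = 1.7188 in². φR_n = 0.90 × 50 × 1.7188 = 77.3 kips.
Block shear: shear path 2×[1.0625+2×1.6875] = 2×4.4375 in, A_gv = 2.7734, A_nv = 2×(4.4375 − 2.5×0.75)×0.3125 = 1.6016 in²; tension across gage: (2 − 1×0.75)×0.3125 = 0.39063 in². R_n = min(0.6×65×1.6016, 0.6×50×2.7734) + 1.0×65×0.39063 = min(62.462, 83.202) + 25.391 = 87.853 kips. φR_n = 0.75 × 87.853 = 65.9 kips.
Governing: min(231.9, 99.4, 77.3, 65.9) = 65.9 kips → block shear.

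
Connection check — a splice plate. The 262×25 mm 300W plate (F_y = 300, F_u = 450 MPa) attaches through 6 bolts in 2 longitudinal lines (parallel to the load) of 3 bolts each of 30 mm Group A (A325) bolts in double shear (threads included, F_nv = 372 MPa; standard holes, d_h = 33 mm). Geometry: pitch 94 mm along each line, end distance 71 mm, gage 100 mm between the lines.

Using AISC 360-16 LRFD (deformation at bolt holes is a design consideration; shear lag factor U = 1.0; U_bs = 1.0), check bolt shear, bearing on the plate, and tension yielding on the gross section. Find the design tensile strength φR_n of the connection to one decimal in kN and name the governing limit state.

Bolt shear: A_b = π(30)²/4 = 706.86 mm². φR_n = 0.75 × 372 × 706.86 × 6 × 2 = 2366.6 kN.
Bearing (25 mm plate, F_u = 450 MPa): end bolts L_c = 71 − 33/2 = 54.5, R_n = min(1.2×54.5×25×450, 2.4×30×25×450) = 735.75 kN/bolt; interior L_c = 94 − 33 = 61, R_n = 810 kN/bolt. φR_n = 0.75 × (2×735.75 + 4×810) = 3533.6 kN.
Tension yield (gross): A_g = 262×25 = 6550 mm². φR_n = 0.90 × 300 × 6550 = 1768.5 kN.
Governing: min(2366.6, 3533.6, 1768.5) = 1768.5 kN → gross-section yield.

1768.5 kN (gross-section yield governs)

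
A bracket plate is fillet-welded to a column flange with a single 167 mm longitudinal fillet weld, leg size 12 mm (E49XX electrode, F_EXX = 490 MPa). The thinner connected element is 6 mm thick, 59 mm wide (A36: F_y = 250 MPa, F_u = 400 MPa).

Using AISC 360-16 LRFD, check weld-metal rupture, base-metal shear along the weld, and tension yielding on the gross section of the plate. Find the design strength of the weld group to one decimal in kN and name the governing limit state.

Weld metal: throat = 0.707×12 = 8.484 mm, L = 167 mm. φR_n = 0.75 × 0.6 × 490 × 8.484 × 167 = 312.4 kN.
Base metal shear (6 mm plate): yield φR_n = 1.0×0.6×250×6×167 = 150.3 kN; rupture φR_n = 0.75×0.6×400×6×167 = 180.4 kN; take 150.3 kN (yield).
Tension yield (gross): A_g = 59×6 = 354 mm². φR_n = 0.90 × 250 × 354 = 79.7 kN.
Governing: min(312.4, 150.3, 79.7) = 79.7 kN → gross-section yield.

79.7 kN (gross-section yield governs)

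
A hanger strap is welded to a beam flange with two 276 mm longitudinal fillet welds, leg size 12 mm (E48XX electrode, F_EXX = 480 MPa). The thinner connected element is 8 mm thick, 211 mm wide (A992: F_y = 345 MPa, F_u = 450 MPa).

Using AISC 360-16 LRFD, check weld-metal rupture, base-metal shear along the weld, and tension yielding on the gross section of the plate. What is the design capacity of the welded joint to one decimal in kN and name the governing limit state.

Weld metal: throat = 0.707×12 = 8.484 mm, L = 2×276 = 552 mm. φR_n = 0.75 × 0.6 × 480 × 8.484 × 552 = 1011.6 kN.
Base metal shear (8 mm plate): yield φR_n = 1.0×0.6×345×8×552 = 914.1 kN; rupture φR_n = 0.75×0.6×450×8×552 = 894.2 kN; take 894.2 kN (rupture).
Tension yield (gross): A_g = 211×8 = 1688 mm². φR_n = 0.90 × 345 × 1688 = 524.1 kN.
Governing: min(1011.6, 894.2, 524.1) = 524.1 kN → gross-section yield.

524.1 kN (gross-section yield governs)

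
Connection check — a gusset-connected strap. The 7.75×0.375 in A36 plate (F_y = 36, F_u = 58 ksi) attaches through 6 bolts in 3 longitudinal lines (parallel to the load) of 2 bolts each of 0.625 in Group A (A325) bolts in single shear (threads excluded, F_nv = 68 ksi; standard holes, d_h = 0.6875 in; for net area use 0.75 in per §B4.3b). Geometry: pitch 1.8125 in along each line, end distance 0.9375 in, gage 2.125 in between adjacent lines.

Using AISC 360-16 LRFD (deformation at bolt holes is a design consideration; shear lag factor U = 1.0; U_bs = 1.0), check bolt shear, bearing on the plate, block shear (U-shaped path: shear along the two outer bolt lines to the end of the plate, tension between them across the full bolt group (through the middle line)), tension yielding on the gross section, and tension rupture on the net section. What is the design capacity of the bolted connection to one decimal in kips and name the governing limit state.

76.7 kips (block shear governs)

Bolt shear: A_b = π(0.625)²/4 = 0.3068 in². φR_n = 0.75 × 68 × 0.3068 × 6 × 1 = 93.9 kips.
Bearing (0.375 in plate, F_u = 58 ksi): end bolts L_c = 0.9375 − 0.6875/2 = 0.59375, R_n = min(1.2×0.59375×0.375×58, 2.4×0.625×0.375×58) = 15.497 kips/bolt; interior L_c = 1.8125 − 0.6875 = 1.125, R_n = 29.363 kips/bolt. φR_n = 0.75 × (3×15.497 + 3×29.363) = 100.9 kips.
Block shear: shear path 2×[0.9375+1×1.8125] = 2×2.75 in, A_gv = 2.0625, A_nv = 2×(2.75 − 1.5×0.75)×0.375 = 1.2188 in²; tension across gage: (4.25 − 2×0.75)×0.375 = 1.0313 in². R_n = min(0.6×58×1.2188, 0.6×36×2.0625) + 1.0×58×1.0313 = min(42.414, 44.55) + 59.815 = 102.23 kips. φR_n = 0.75 × 102.23 = 76.7 kips.
Tension yield (gross): A_g = 7.75×0.375 = 2.9063 in². φR_n = 0.90 × 36 × 2.9063 = 94.2 kips.
Tension rupture (net): A_n = (7.75 − 3×0.75)×0.375 = 2.0625 in² (U = 1.0, A_e = A_n). φR_n = 0.75 × 58 × 2.0625 = 89.7 kips.
Governing: min(93.9, 100.9, 76.7, 94.2, 89.7) = 76.7 kips → block shear.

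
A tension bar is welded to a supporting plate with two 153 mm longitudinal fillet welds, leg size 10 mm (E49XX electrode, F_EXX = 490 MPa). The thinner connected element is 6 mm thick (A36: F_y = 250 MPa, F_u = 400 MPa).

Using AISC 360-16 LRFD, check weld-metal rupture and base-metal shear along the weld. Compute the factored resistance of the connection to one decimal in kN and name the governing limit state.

Weld metal: throat = 0.707×10 = 7.07 mm, L = 2×153 = 306 mm. φR_n = 0.75 × 0.6 × 490 × 7.07 × 306 = 477.0 kN.
Base metal shear (6 mm plate): yield φR_n = 1.0×0.6×250×6×306 = 275.4 kN; rupture φR_n = 0.75×0.6×400×6×306 = 330.5 kN; take 275.4 kN (yield).
Governing: min(477.0, 275.4) = 275.4 kN → base-metal shear.

275.4 kN (base-metal shear governs)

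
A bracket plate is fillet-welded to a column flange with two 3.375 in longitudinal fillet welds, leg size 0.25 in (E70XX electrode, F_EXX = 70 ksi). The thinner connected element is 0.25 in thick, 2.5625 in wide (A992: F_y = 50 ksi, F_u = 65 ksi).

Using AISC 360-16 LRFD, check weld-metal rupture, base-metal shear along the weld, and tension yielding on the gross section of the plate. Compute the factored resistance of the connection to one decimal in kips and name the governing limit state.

28.8 kips (gross-section yield governs)

Weld metal: throat = 0.707×0.25 = 0.17675 in, L = 2×3.375 = 6.75 in. φR_n = 0.75 × 0.6 × 70 × 0.17675 × 6.75 = 37.6 kips.
Base metal shear (0.25 in plate): yield φR_n = 1.0×0.6×50×0.25×6.75 = 50.6 kips; rupture φR_n = 0.75×0.6×65×0.25×6.75 = 49.4 kips; take 49.4 kips (rupture).
Tension yield (gross): A_g = 2.5625×0.25 = 0.64063 in². φR_n = 0.90 × 50 × 0.64063 = 28.8 kips.
Governing: min(37.6, 49.4, 28.8) = 28.8 kips → gross-section yield.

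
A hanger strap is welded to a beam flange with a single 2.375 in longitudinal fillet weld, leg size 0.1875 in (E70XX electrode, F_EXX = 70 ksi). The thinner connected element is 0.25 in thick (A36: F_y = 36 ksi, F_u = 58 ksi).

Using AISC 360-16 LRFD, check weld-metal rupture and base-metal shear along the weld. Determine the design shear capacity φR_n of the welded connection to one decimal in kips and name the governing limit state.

9.9 kips (weld metal governs)

Weld metal: throat = 0.707×0.1875 = 0.13256 in, L = 2.375 in. φR_n = 0.75 × 0.6 × 70 × 0.13256 × 2.375 = 9.9 kips.
Base metal shear (0.25 in plate): yield φR_n = 1.0×0.6×36×0.25×2.375 = 12.8 kips; rupture φR_n = 0.75×0.6×58×0.25×2.375 = 15.5 kips; take 12.8 kips (yield).
Governing: min(9.9, 12.8) = 9.9 kips → weld metal.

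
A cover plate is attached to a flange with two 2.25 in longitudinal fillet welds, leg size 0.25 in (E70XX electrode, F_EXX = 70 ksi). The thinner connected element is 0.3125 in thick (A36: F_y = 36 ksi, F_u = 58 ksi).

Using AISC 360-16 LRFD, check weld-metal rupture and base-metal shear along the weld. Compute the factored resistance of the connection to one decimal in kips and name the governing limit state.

Weld metal: throat = 0.707×0.25 = 0.17675 in, L = 2×2.25 = 4.5 in. φR_n = 0.75 × 0.6 × 70 × 0.17675 × 4.5 = 25.1 kips.
Base metal shear (0.3125 in plate): yield φR_n = 1.0×0.6×36×0.3125×4.5 = 30.4 kips; rupture φR_n = 0.75×0.6×58×0.3125×4.5 = 36.7 kips; take 30.4 kips (yield).
Governing: min(25.1, 30.4) = 25.1 kips → weld metal.

25.1 kips (weld metal governs)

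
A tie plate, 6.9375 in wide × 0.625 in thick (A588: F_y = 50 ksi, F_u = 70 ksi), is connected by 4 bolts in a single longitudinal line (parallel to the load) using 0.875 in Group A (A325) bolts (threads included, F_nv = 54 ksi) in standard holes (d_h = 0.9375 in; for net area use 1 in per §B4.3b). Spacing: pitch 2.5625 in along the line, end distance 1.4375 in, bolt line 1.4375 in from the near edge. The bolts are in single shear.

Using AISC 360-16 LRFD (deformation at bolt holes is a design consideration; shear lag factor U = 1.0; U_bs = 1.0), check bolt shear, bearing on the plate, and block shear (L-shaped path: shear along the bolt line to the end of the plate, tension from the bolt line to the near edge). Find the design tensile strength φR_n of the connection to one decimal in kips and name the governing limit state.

97.4 kips (bolt shear governs)

Bolt shear: A_b = π(0.875)²/4 = 0.60132 in². φR_n = 0.75 × 54 × 0.60132 × 4 × 1 = 97.4 kips.
Bearing (0.625 in plate, F_u = 70 ksi): end bolts L_c = 1.4375 − 0.9375/2 = 0.96875, R_n = min(1.2×0.96875×0.625×70, 2.4×0.875×0.625×70) = 50.859 kips/bolt; interior L_c = 2.5625 − 0.9375 = 1.625, R_n = 85.313 kips/bolt. φR_n = 0.75 × (1×50.859 + 3×85.313) = 230.1 kips.
Block shear: shear path 1×[1.4375+3×2.5625] = 1×9.125 in, A_gv = 5.7031, A_nv = 1×(9.125 − 3.5×1)×0.625 = 3.5156 in²; tension to near edge: (1.4375 − 0.5×1)×0.625 = 0.58594 in². R_n = min(0.6×70×3.5156, 0.6×50×5.7031) + 1.0×70×0.58594 = min(147.66, 171.09) + 41.016 = 188.68 kips. φR_n = 0.75 × 188.68 = 141.5 kips.
Governing: min(97.4, 230.1, 141.5) = 97.4 kips → bolt shear.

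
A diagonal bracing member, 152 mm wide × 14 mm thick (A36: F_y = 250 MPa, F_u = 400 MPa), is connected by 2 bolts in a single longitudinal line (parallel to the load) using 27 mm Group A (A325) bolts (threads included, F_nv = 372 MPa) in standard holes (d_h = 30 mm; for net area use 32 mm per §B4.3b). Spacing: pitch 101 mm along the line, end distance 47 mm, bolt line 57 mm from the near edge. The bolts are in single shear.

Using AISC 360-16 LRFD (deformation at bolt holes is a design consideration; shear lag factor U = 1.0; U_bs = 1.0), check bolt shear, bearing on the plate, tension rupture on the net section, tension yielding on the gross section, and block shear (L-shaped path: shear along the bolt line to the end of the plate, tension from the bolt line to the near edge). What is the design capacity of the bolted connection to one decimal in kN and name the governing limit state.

319.5 kN (bolt shear governs)

Bolt shear: A_b = π(27)²/4 = 572.56 mm². φR_n = 0.75 × 372 × 572.56 × 2 × 1 = 319.5 kN.
Bearing (14 mm plate, F_u = 400 MPa): end bolts L_c = 47 − 30/2 = 32, R_n = min(1.2×32×14×400, 2.4×27×14×400) = 215.04 kN/bolt; interior L_c = 101 − 30 = 71, R_n = 362.88 kN/bolt. φR_n = 0.75 × (1×215.04 + 1×362.88) = 433.4 kN.
Tension rupture (net): A_n = (152 − 1×32)×14 = 1680 mm² (U = 1.0, A_e = A_n). φR_n = 0.75 × 400 × 1680 = 504.0 kN.
Tension yield (gross): A_g = 152×14 = 2128 mm². φR_n = 0.90 × 250 × 2128 = 478.8 kN.
Block shear: shear path 1×[47+1×101] = 1×148 mm, A_gv = 2072, A_nv = 1×(148 − 1.5×32)×14 = 1400 mm²; tension to near edge: (57 − 0.5×32)×14 = 574 mm². R_n = min(0.6×400×1400, 0.6×250×2072) + 1.0×400×574 = min(336, 310.8) + 229.6 = 540.4 kN. φR_n = 0.75 × 540.4 = 405.3 kN.
Governing: min(319.5, 433.4, 504.0, 478.8, 405.3) = 319.5 kN → bolt shear.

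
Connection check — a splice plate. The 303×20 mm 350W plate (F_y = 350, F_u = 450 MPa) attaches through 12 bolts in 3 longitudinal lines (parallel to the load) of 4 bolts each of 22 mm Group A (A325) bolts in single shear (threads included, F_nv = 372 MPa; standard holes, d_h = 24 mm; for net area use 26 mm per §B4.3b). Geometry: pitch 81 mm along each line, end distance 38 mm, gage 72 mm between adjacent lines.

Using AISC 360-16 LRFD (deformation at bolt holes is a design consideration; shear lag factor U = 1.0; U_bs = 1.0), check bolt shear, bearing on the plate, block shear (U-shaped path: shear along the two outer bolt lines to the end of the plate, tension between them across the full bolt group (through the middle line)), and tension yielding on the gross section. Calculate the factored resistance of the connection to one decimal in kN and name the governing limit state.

1272.7 kN (bolt shear governs)

Bolt shear: A_b = π(22)²/4 = 380.13 mm². φR_n = 0.75 × 372 × 380.13 × 12 × 1 = 1272.7 kN.
Bearing (20 mm plate, F_u = 450 MPa): end bolts L_c = 38 − 24/2 = 26, R_n = min(1.2×26×20×450, 2.4×22×20×450) = 280.8 kN/bolt; interior L_c = 81 − 24 = 57, R_n = 475.2 kN/bolt. φR_n = 0.75 × (3×280.8 + 9×475.2) = 3839.4 kN.
Block shear: shear path 2×[38+3×81] = 2×281 mm, A_gv = 11240, A_nv = 2×(281 − 3.5×26)×20 = 7600 mm²; tension across gage: (144 − 2×26)×20 = 1840 mm². R_n = min(0.6×450×7600, 0.6×350×11240) + 1.0×450×1840 = min(2052, 2360.4) + 828 = 2880 kN. φR_n = 0.75 × 2880 = 2160.0 kN.
Tension yield (gross): A_g = 303×20 = 6060 mm². φR_n = 0.90 × 350 × 6060 = 1908.9 kN.
Governing: min(1272.7, 3839.4, 2160.0, 1908.9) = 1272.7 kN → bolt shear.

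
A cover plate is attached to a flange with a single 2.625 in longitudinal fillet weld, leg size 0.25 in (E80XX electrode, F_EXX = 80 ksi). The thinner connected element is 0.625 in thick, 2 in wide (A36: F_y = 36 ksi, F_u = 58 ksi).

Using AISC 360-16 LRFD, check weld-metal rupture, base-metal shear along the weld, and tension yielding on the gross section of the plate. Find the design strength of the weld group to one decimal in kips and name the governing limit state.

16.7 kips (weld metal governs)

Weld metal: throat = 0.707×0.25 = 0.17675 in, L = 2.625 in. φR_n = 0.75 × 0.6 × 80 × 0.17675 × 2.625 = 16.7 kips.
Base metal shear (0.625 in plate): yield φR_n = 1.0×0.6×36×0.625×2.625 = 35.4 kips; rupture φR_n = 0.75×0.6×58×0.625×2.625 = 42.8 kips; take 35.4 kips (yield).
Tension yield (gross): A_g = 2×0.625 = 1.25 in². φR_n = 0.90 × 36 × 1.25 = 40.5 kips.
Governing: min(16.7, 35.4, 40.5) = 16.7 kips → weld metal.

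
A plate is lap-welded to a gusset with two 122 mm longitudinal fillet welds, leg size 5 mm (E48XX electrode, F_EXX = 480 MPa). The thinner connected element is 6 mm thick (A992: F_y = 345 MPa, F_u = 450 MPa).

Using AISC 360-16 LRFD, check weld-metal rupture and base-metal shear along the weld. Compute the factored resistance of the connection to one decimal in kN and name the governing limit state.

186.3 kN (weld metal governs)

Weld metal: throat = 0.707×5 = 3.535 mm, L = 2×122 = 244 mm. φR_n = 0.75 × 0.6 × 480 × 3.535 × 244 = 186.3 kN.
Base metal shear (6 mm plate): yield φR_n = 1.0×0.6×345×6×244 = 303.0 kN; rupture φR_n = 0.75×0.6×450×6×244 = 296.5 kN; take 296.5 kN (rupture).
Governing: min(186.3, 296.5) = 186.3 kN → weld metal.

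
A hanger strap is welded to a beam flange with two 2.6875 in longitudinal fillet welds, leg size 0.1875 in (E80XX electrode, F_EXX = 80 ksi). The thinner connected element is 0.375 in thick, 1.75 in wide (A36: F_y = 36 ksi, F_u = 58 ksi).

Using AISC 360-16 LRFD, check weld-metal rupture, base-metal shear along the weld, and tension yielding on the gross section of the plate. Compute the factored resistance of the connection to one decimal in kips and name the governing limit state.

Weld metal: throat = 0.707×0.1875 = 0.13256 in, L = 2×2.6875 = 5.375 in. φR_n = 0.75 × 0.6 × 80 × 0.13256 × 5.375 = 25.7 kips.
Base metal shear (0.375 in plate): yield φR_n = 1.0×0.6×36×0.375×5.375 = 43.5 kips; rupture φR_n = 0.75×0.6×58×0.375×5.375 = 52.6 kips; take 43.5 kips (yield).
Tension yield (gross): A_g = 1.75×0.375 = 0.65625 in². φR_n = 0.90 × 36 × 0.65625 = 21.3 kips.
Governing: min(25.7, 43.5, 21.3) = 21.3 kips → gross-section yield.

21.3 kips (gross-section yield governs)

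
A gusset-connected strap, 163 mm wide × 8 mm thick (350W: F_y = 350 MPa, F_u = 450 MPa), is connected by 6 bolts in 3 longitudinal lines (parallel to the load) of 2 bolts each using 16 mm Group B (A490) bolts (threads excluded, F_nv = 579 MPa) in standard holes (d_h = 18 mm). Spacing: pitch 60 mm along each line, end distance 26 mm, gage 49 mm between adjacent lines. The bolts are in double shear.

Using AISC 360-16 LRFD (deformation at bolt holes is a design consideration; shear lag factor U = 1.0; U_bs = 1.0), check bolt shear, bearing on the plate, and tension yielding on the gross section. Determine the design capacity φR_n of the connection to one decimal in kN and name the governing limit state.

410.8 kN (gross-section yield governs)

Bolt shear: A_b = π(16)²/4 = 201.06 mm². φR_n = 0.75 × 579 × 201.06 × 6 × 2 = 1047.7 kN.
Bearing (8 mm plate, F_u = 450 MPa): end bolts L_c = 26 − 18/2 = 17, R_n = min(1.2×17×8×450, 2.4×16×8×450) = 73.44 kN/bolt; interior L_c = 60 − 18 = 42, R_n = 138.24 kN/bolt. φR_n = 0.75 × (3×73.44 + 3×138.24) = 476.3 kN.
Tension yield (gross): A_g = 163×8 = 1304 mm². φR_n = 0.90 × 350 × 1304 = 410.8 kN.
Governing: min(1047.7, 476.3, 410.8) = 410.8 kN → gross-section yield.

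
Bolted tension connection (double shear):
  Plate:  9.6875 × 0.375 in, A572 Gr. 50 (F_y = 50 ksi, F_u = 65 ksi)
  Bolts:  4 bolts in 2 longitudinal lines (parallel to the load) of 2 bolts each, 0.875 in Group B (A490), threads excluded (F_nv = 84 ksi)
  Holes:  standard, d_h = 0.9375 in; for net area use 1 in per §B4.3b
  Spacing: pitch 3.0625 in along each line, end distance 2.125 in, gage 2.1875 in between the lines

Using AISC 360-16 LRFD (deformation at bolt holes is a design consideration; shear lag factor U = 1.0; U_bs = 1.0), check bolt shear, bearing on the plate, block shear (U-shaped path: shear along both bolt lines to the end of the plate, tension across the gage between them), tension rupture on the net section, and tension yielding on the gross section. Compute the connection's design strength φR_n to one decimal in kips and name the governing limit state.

102.6 kips (block shear governs)

Bolt shear: A_b = π(0.875)²/4 = 0.60132 in². φR_n = 0.75 × 84 × 0.60132 × 4 × 2 = 303.1 kips.
Bearing (0.375 in plate, F_u = 65 ksi): end bolts L_c = 2.125 − 0.9375/2 = 1.65625, R_n = min(1.2×1.65625×0.375×65, 2.4×0.875×0.375×65) = 48.445 kips/bolt; interior L_c = 3.0625 − 0.9375 = 2.125, R_n = 51.188 kips/bolt. φR_n = 0.75 × (2×48.445 + 2×51.188) = 149.4 kips.
Block shear: shear path 2×[2.125+1×3.0625] = 2×5.1875 in, A_gv = 3.8906, A_nv = 2×(5.1875 − 1.5×1)×0.375 = 2.7656 in²; tension across gage: (2.1875 − 1×1)×0.375 = 0.44531 in². R_n = min(0.6×65×2.7656, 0.6×50×3.8906) + 1.0×65×0.44531 = min(107.86, 116.72) + 28.945 = 136.81 kips. φR_n = 0.75 × 136.81 = 102.6 kips.
Tension rupture (net): A_n = (9.6875 − 2×1)×0.375 = 2.8828 in² (U = 1.0, A_e = A_n). φR_n = 0.75 × 65 × 2.8828 = 140.5 kips.
Tension yield (gross): A_g = 9.6875×0.375 = 3.6328 in². φR_n = 0.90 × 50 × 3.6328 = 163.5 kips.
Governing: min(303.1, 149.4, 102.6, 140.5, 163.5) = 102.6 kips → block shear.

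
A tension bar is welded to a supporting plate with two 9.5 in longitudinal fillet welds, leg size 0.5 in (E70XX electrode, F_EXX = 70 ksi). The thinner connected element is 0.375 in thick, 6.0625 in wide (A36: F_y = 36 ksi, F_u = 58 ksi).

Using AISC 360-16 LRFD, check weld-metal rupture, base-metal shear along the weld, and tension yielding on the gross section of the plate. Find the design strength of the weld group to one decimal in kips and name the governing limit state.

73.7 kips (gross-section yield governs)

Weld metal: throat = 0.707×0.5 = 0.3535 in, L = 2×9.5 = 19 in. φR_n = 0.75 × 0.6 × 70 × 0.3535 × 19 = 211.6 kips.
Base metal shear (0.375 in plate): yield φR_n = 1.0×0.6×36×0.375×19 = 153.9 kips; rupture φR_n = 0.75×0.6×58×0.375×19 = 186.0 kips; take 153.9 kips (yield).
Tension yield (gross): A_g = 6.0625×0.375 = 2.2734 in². φR_n = 0.90 × 36 × 2.2734 = 73.7 kips.
Governing: min(211.6, 153.9, 73.7) = 73.7 kips → gross-section yield.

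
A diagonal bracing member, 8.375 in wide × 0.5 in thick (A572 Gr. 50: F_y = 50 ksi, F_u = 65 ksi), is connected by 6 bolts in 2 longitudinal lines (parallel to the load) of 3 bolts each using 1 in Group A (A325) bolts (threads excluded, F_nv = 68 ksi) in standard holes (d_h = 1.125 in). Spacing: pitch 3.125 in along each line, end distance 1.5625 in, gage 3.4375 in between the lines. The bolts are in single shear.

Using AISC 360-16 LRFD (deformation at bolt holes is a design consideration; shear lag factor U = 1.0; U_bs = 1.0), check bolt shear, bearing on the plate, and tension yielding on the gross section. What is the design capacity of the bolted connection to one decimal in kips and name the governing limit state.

Bolt shear: A_b = π(1)²/4 = 0.7854 in². φR_n = 0.75 × 68 × 0.7854 × 6 × 1 = 240.3 kips.
Bearing (0.5 in plate, F_u = 65 ksi): end bolts L_c = 1.5625 − 1.125/2 = 1, R_n = min(1.2×1×0.5×65, 2.4×1×0.5×65) = 39 kips/bolt; interior L_c = 3.125 − 1.125 = 2, R_n = 78 kips/bolt. φR_n = 0.75 × (2×39 + 4×78) = 292.5 kips.
Tension yield (gross): A_g = 8.375×0.5 = 4.1875 in². φR_n = 0.90 × 50 × 4.1875 = 188.4 kips.
Governing: min(240.3, 292.5, 188.4) = 188.4 kips → gross-section yield.

188.4 kips (gross-section yield governs)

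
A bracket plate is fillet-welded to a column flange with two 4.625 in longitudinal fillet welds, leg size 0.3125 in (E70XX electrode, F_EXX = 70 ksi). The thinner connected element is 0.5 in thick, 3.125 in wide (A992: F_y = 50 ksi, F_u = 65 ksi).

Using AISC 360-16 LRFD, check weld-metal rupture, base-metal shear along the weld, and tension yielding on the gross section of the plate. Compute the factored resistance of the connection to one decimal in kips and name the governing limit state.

64.4 kips (weld metal governs)

Weld metal: throat = 0.707×0.3125 = 0.22094 in, L = 2×4.625 = 9.25 in. φR_n = 0.75 × 0.6 × 70 × 0.22094 × 9.25 = 64.4 kips.
Base metal shear (0.5 in plate): yield φR_n = 1.0×0.6×50×0.5×9.25 = 138.8 kips; rupture φR_n = 0.75×0.6×65×0.5×9.25 = 135.3 kips; take 135.3 kips (rupture).
Tension yield (gross): A_g = 3.125×0.5 = 1.5625 in². φR_n = 0.90 × 50 × 1.5625 = 70.3 kips.
Governing: min(64.4, 135.3, 70.3) = 64.4 kips → weld metal.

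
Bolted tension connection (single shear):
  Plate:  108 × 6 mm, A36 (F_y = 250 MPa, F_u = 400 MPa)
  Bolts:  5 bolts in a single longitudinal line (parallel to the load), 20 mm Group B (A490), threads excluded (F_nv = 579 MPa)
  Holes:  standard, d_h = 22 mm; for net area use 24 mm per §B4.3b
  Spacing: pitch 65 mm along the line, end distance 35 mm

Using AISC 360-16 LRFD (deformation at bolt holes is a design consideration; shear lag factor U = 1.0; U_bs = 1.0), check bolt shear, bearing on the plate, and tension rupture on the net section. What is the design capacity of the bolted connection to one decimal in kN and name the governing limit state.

Bolt shear: A_b = π(20)²/4 = 314.16 mm². φR_n = 0.75 × 579 × 314.16 × 5 × 1 = 682.1 kN.
Bearing (6 mm plate, F_u = 400 MPa): end bolts L_c = 35 − 22/2 = 24, R_n = min(1.2×24×6×400, 2.4×20×6×400) = 69.12 kN/bolt; interior L_c = 65 − 22 = 43, R_n = 115.2 kN/bolt. φR_n = 0.75 × (1×69.12 + 4×115.2) = 397.4 kN.
Tension rupture (net): A_n = (108 − 1×24)×6 = 504 mm² (U = 1.0, A_e = A_n). φR_n = 0.75 × 400 × 504 = 151.2 kN.
Governing: min(682.1, 397.4, 151.2) = 151.2 kN → net-section rupture.

151.2 kN (net-section rupture governs)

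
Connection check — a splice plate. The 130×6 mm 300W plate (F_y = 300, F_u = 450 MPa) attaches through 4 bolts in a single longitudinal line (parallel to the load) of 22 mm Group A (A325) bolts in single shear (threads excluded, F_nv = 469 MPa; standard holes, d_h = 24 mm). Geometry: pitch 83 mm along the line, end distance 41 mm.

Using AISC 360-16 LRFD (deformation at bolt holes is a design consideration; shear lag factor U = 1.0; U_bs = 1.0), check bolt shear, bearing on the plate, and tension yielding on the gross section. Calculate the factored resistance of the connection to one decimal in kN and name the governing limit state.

Bolt shear: A_b = π(22)²/4 = 380.13 mm². φR_n = 0.75 × 469 × 380.13 × 4 × 1 = 534.8 kN.
Bearing (6 mm plate, F_u = 450 MPa): end bolts L_c = 41 − 24/2 = 29, R_n = min(1.2×29×6×450, 2.4×22×6×450) = 93.96 kN/bolt; interior L_c = 83 − 24 = 59, R_n = 142.56 kN/bolt. φR_n = 0.75 × (1×93.96 + 3×142.56) = 391.2 kN.
Tension yield (gross): A_g = 130×6 = 780 mm². φR_n = 0.90 × 300 × 780 = 210.6 kN.
Governing: min(534.8, 391.2, 210.6) = 210.6 kN → gross-section yield.

210.6 kN (gross-section yield governs)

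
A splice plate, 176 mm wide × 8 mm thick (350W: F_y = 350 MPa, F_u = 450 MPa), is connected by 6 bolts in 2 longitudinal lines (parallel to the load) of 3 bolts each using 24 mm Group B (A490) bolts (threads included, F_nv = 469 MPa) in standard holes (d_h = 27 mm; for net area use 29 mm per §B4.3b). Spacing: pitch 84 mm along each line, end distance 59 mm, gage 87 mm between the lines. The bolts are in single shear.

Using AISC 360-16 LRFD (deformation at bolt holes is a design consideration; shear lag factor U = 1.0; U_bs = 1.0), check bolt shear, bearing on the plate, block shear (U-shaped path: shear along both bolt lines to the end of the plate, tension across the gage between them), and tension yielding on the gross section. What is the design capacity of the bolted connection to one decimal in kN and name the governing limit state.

443.5 kN (gross-section yield governs)

Bolt shear: A_b = π(24)²/4 = 452.39 mm². φR_n = 0.75 × 469 × 452.39 × 6 × 1 = 954.8 kN.
Bearing (8 mm plate, F_u = 450 MPa): end bolts L_c = 59 − 27/2 = 45.5, R_n = min(1.2×45.5×8×450, 2.4×24×8×450) = 196.56 kN/bolt; interior L_c = 84 − 27 = 57, R_n = 207.36 kN/bolt. φR_n = 0.75 × (2×196.56 + 4×207.36) = 916.9 kN.
Block shear: shear path 2×[59+2×84] = 2×227 mm, A_gv = 3632, A_nv = 2×(227 − 2.5×29)×8 = 2472 mm²; tension across gage: (87 − 1×29)×8 = 464 mm². R_n = min(0.6×450×2472, 0.6×350×3632) + 1.0×450×464 = min(667.44, 762.72) + 208.8 = 876.24 kN. φR_n = 0.75 × 876.24 = 657.2 kN.
Tension yield (gross): A_g = 176×8 = 1408 mm². φR_n = 0.90 × 350 × 1408 = 443.5 kN.
Governing: min(954.8, 916.9, 657.2, 443.5) = 443.5 kN → gross-section yield.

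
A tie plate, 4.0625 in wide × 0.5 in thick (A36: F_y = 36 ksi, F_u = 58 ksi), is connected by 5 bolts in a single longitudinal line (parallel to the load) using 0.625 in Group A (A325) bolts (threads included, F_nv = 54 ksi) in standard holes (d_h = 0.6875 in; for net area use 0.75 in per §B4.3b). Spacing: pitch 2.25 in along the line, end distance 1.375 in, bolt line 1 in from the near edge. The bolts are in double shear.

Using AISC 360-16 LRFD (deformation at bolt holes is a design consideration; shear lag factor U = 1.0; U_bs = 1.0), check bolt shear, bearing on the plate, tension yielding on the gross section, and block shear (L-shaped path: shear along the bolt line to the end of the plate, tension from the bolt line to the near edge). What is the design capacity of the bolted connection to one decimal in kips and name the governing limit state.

65.8 kips (gross-section yield governs)

Bolt shear: A_b = π(0.625)²/4 = 0.3068 in². φR_n = 0.75 × 54 × 0.3068 × 5 × 2 = 124.3 kips.
Bearing (0.5 in plate, F_u = 58 ksi): end bolts L_c = 1.375 − 0.6875/2 = 1.03125, R_n = min(1.2×1.03125×0.5×58, 2.4×0.625×0.5×58) = 35.888 kips/bolt; interior L_c = 2.25 − 0.6875 = 1.5625, R_n = 43.5 kips/bolt. φR_n = 0.75 × (1×35.888 + 4×43.5) = 157.4 kips.
Tension yield (gross): A_g = 4.0625×0.5 = 2.0313 in². φR_n = 0.90 × 36 × 2.0313 = 65.8 kips.
Block shear: shear path 1×[1.375+4×2.25] = 1×10.375 in, A_gv = 5.1875, A_nv = 1×(10.375 − 4.5×0.75)×0.5 = 3.5 in²; tension to near edge: (1 − 0.5×0.75)×0.5 = 0.3125 in². R_n = min(0.6×58×3.5, 0.6×36×5.1875) + 1.0×58×0.3125 = min(121.8, 112.05) + 18.125 = 130.18 kips. φR_n = 0.75 × 130.18 = 97.6 kips.
Governing: min(124.3, 157.4, 65.8, 97.6) = 65.8 kips → gross-section yield.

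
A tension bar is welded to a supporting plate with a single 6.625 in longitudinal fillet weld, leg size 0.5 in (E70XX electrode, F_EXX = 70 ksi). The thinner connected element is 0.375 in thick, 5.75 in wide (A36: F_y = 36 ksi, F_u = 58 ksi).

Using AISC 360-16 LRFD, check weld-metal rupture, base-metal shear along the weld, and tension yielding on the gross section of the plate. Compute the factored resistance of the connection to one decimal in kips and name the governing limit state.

Weld metal: throat = 0.707×0.5 = 0.3535 in, L = 6.625 in. φR_n = 0.75 × 0.6 × 70 × 0.3535 × 6.625 = 73.8 kips.
Base metal shear (0.375 in plate): yield φR_n = 1.0×0.6×36×0.375×6.625 = 53.7 kips; rupture φR_n = 0.75×0.6×58×0.375×6.625 = 64.8 kips; take 53.7 kips (yield).
Tension yield (gross): A_g = 5.75×0.375 = 2.1563 in². φR_n = 0.90 × 36 × 2.1563 = 69.9 kips.
Governing: min(73.8, 53.7, 69.9) = 53.7 kips → base-metal shear.

53.7 kips (base-metal shear governs)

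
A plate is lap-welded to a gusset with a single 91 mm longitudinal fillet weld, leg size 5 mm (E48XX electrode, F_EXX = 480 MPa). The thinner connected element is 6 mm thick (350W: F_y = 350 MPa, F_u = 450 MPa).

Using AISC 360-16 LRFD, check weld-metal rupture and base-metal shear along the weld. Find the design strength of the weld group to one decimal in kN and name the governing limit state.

Weld metal: throat = 0.707×5 = 3.535 mm, L = 91 mm. φR_n = 0.75 × 0.6 × 480 × 3.535 × 91 = 69.5 kN.
Base metal shear (6 mm plate): yield φR_n = 1.0×0.6×350×6×91 = 114.7 kN; rupture φR_n = 0.75×0.6×450×6×91 = 110.6 kN; take 110.6 kN (rupture).
Governing: min(69.5, 110.6) = 69.5 kN → weld metal.

69.5 kN (weld metal governs)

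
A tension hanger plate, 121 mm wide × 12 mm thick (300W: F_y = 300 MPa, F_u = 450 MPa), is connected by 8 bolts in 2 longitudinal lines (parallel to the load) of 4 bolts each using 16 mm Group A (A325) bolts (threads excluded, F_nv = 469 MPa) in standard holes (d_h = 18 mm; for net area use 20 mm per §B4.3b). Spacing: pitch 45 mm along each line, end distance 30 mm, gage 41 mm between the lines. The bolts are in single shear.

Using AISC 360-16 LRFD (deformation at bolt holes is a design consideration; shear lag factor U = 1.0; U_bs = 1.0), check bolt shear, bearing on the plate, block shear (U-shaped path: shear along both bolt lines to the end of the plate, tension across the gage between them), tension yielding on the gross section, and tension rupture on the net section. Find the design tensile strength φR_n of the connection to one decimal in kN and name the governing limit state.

Bolt shear: A_b = π(16)²/4 = 201.06 mm². φR_n = 0.75 × 469 × 201.06 × 8 × 1 = 565.8 kN.
Bearing (12 mm plate, F_u = 450 MPa): end bolts L_c = 30 − 18/2 = 21, R_n = min(1.2×21×12×450, 2.4×16×12×450) = 136.08 kN/bolt; interior L_c = 45 − 18 = 27, R_n = 174.96 kN/bolt. φR_n = 0.75 × (2×136.08 + 6×174.96) = 991.4 kN.
Block shear: shear path 2×[30+3×45] = 2×165 mm, A_gv = 3960, A_nv = 2×(165 − 3.5×20)×12 = 2280 mm²; tension across gage: (41 − 1×20)×12 = 252 mm². R_n = min(0.6×450×2280, 0.6×300×3960) + 1.0×450×252 = min(615.6, 712.8) + 113.4 = 729 kN. φR_n = 0.75 × 729 = 546.8 kN.
Tension yield (gross): A_g = 121×12 = 1452 mm². φR_n = 0.90 × 300 × 1452 = 392.0 kN.
Tension rupture (net): A_n = (121 − 2×20)×12 = 972 mm² (U = 1.0, A_e = A_n). φR_n = 0.75 × 450 × 972 = 328.1 kN.
Governing: min(565.8, 991.4, 546.8, 392.0, 328.1) = 328.1 kN → net-section rupture.

328.1 kN (net-section rupture governs)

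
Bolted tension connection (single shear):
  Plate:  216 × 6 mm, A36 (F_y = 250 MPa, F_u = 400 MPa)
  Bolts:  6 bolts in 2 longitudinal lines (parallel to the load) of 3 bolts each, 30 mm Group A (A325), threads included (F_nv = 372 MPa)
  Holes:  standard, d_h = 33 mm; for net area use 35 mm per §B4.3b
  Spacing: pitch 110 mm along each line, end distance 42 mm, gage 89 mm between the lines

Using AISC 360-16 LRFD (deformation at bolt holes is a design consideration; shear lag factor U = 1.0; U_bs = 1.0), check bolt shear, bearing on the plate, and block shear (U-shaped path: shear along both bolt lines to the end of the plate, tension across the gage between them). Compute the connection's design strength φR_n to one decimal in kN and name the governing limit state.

Bolt shear: A_b = π(30)²/4 = 706.86 mm². φR_n = 0.75 × 372 × 706.86 × 6 × 1 = 1183.3 kN.
Bearing (6 mm plate, F_u = 400 MPa): end bolts L_c = 42 − 33/2 = 25.5, R_n = min(1.2×25.5×6×400, 2.4×30×6×400) = 73.44 kN/bolt; interior L_c = 110 − 33 = 77, R_n = 172.8 kN/bolt. φR_n = 0.75 × (2×73.44 + 4×172.8) = 628.6 kN.
Block shear: shear path 2×[42+2×110] = 2×262 mm, A_gv = 3144, A_nv = 2×(262 − 2.5×35)×6 = 2094 mm²; tension across gage: (89 − 1×35)×6 = 324 mm². R_n = min(0.6×400×2094, 0.6×250×3144) + 1.0×400×324 = min(502.56, 471.6) + 129.6 = 601.2 kN. φR_n = 0.75 × 601.2 = 450.9 kN.
Governing: min(1183.3, 628.6, 450.9) = 450.9 kN → block shear.

450.9 kN (block shear governs)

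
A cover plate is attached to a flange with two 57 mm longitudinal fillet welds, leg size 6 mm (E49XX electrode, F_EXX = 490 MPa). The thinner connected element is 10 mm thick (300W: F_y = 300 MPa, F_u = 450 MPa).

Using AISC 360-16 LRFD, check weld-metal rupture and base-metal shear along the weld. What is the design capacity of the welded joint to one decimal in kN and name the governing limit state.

106.6 kN (weld metal governs)

Weld metal: throat = 0.707×6 = 4.242 mm, L = 2×57 = 114 mm. φR_n = 0.75 × 0.6 × 490 × 4.242 × 114 = 106.6 kN.
Base metal shear (10 mm plate): yield φR_n = 1.0×0.6×300×10×114 = 205.2 kN; rupture φR_n = 0.75×0.6×450×10×114 = 230.9 kN; take 205.2 kN (yield).
Governing: min(106.6, 205.2) = 106.6 kN → weld metal.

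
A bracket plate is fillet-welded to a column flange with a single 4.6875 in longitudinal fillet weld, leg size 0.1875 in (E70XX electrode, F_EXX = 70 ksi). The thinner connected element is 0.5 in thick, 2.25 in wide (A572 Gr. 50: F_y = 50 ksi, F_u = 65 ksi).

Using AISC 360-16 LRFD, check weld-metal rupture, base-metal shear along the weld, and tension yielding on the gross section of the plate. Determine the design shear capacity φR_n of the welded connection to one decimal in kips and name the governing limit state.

19.6 kips (weld metal governs)

Weld metal: throat = 0.707×0.1875 = 0.13256 in, L = 4.6875 in. φR_n = 0.75 × 0.6 × 70 × 0.13256 × 4.6875 = 19.6 kips.
Base metal shear (0.5 in plate): yield φR_n = 1.0×0.6×50×0.5×4.6875 = 70.3 kips; rupture φR_n = 0.75×0.6×65×0.5×4.6875 = 68.6 kips; take 68.6 kips (rupture).
Tension yield (gross): A_g = 2.25×0.5 = 1.125 in². φR_n = 0.90 × 50 × 1.125 = 50.6 kips.
Governing: min(19.6, 68.6, 50.6) = 19.6 kips → weld metal.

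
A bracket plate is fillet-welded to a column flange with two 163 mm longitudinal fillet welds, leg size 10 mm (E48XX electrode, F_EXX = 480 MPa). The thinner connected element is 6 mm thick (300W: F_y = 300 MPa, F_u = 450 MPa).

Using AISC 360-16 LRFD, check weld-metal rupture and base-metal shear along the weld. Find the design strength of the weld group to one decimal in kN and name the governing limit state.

Weld metal: throat = 0.707×10 = 7.07 mm, L = 2×163 = 326 mm. φR_n = 0.75 × 0.6 × 480 × 7.07 × 326 = 497.8 kN.
Base metal shear (6 mm plate): yield φR_n = 1.0×0.6×300×6×326 = 352.1 kN; rupture φR_n = 0.75×0.6×450×6×326 = 396.1 kN; take 352.1 kN (yield).
Governing: min(497.8, 352.1) = 352.1 kN → base-metal shear.

352.1 kN (base-metal shear governs)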